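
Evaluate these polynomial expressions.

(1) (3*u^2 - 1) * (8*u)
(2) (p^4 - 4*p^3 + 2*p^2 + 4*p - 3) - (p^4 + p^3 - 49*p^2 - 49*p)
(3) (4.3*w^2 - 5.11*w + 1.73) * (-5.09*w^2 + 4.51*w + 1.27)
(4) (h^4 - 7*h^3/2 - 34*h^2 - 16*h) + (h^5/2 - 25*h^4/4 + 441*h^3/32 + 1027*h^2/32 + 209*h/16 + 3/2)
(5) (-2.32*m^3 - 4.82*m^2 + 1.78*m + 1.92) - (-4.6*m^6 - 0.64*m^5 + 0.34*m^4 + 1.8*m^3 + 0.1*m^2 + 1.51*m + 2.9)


(1) = 24*u^3 - 8*u
(2) = -5*p^3 + 51*p^2 + 53*p - 3
(3) = -21.887*w^4 + 45.4029*w^3 - 26.3908*w^2 + 1.3126*w + 2.1971
(4) = h^5/2 - 21*h^4/4 + 329*h^3/32 - 61*h^2/32 - 47*h/16 + 3/2
(5) = 4.6*m^6 + 0.64*m^5 - 0.34*m^4 - 4.12*m^3 - 4.92*m^2 + 0.27*m - 0.98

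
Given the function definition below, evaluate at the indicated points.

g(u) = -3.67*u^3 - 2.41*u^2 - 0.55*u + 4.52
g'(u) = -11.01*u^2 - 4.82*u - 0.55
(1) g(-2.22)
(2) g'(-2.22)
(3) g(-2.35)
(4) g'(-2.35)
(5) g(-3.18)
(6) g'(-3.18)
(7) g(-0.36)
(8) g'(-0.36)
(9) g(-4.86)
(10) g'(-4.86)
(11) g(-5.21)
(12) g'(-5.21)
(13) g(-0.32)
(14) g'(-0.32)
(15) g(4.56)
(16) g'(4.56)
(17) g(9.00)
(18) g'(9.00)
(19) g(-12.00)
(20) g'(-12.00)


(1) = 34.02
(2) = -44.11
(3) = 40.13
(4) = -50.03
(5) = 99.92
(6) = -96.56
(7) = 4.58
(8) = -0.24
(9) = 371.55
(10) = -237.18
(11) = 460.98
(12) = -274.29
(13) = 4.57
(14) = -0.14
(15) = -396.09
(16) = -251.47
(17) = -2871.07
(18) = -935.74
(19) = 6005.84
(20) = -1528.15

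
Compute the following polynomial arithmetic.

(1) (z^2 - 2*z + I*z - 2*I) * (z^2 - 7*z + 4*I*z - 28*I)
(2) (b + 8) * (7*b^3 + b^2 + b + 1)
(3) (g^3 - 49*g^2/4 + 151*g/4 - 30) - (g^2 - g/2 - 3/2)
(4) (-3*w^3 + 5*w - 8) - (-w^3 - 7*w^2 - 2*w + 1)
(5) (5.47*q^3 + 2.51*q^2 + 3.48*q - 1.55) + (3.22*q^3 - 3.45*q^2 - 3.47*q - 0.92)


(1) = z^4 - 9*z^3 + 5*I*z^3 + 10*z^2 - 45*I*z^2 + 36*z + 70*I*z - 56
(2) = 7*b^4 + 57*b^3 + 9*b^2 + 9*b + 8
(3) = g^3 - 53*g^2/4 + 153*g/4 - 57/2
(4) = -2*w^3 + 7*w^2 + 7*w - 9
(5) = 8.69*q^3 - 0.94*q^2 + 0.01*q - 2.47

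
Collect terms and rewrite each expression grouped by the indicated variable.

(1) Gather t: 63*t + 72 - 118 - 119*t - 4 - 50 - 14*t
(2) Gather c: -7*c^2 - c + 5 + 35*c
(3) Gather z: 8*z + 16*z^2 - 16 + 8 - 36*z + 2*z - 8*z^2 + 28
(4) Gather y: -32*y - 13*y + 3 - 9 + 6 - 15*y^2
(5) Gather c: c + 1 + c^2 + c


(1) = -70*t - 100
(2) = -7*c^2 + 34*c + 5
(3) = 8*z^2 - 26*z + 20
(4) = -15*y^2 - 45*y
(5) = c^2 + 2*c + 1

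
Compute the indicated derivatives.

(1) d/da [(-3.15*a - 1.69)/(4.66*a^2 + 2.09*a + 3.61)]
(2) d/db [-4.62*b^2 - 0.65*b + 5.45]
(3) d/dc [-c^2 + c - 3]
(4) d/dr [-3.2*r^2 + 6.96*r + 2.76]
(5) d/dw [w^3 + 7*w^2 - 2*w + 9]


(1) = (14.679*a^2 + 15.7508*a - 7.8394)/(21.7156*a^4 + 19.4788*a^3 + 38.0133*a^2 + 15.0898*a + 13.0321)
(2) = -9.24*b - 0.65
(3) = 1 - 2*c
(4) = 6.96 - 6.4*r
(5) = 3*w^2 + 14*w - 2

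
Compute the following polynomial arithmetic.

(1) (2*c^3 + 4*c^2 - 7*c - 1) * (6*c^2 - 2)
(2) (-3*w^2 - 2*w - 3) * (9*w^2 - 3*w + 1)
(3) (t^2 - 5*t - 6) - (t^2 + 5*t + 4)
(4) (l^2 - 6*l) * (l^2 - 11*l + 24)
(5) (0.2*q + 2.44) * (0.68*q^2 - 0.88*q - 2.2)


(1) = 12*c^5 + 24*c^4 - 46*c^3 - 14*c^2 + 14*c + 2
(2) = -27*w^4 - 9*w^3 - 24*w^2 + 7*w - 3
(3) = -10*t - 10
(4) = l^4 - 17*l^3 + 90*l^2 - 144*l
(5) = 0.136*q^3 + 1.4832*q^2 - 2.5872*q - 5.368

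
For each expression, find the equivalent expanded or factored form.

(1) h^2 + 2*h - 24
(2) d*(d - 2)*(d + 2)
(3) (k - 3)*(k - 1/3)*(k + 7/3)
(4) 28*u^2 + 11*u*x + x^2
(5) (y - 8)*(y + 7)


(1) = (h - 4)*(h + 6)
(2) = d^3 - 4*d
(3) = k^3 - k^2 - 61*k/9 + 7/3
(4) = (4*u + x)*(7*u + x)
(5) = y^2 - y - 56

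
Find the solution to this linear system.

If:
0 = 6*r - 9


Then:
r = 3/2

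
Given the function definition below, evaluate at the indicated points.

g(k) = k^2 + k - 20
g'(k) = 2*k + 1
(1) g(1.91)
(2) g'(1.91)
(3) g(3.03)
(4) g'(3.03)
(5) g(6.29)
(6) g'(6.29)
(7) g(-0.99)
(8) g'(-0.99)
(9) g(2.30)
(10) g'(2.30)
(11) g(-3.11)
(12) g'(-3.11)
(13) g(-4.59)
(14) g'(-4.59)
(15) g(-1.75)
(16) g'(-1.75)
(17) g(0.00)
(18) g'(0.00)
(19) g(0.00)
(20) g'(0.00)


(1) = -14.44
(2) = 4.82
(3) = -7.79
(4) = 7.06
(5) = 25.85
(6) = 13.58
(7) = -20.01
(8) = -0.98
(9) = -12.41
(10) = 5.60
(11) = -13.44
(12) = -5.22
(13) = -3.52
(14) = -8.18
(15) = -18.69
(16) = -2.50
(17) = -20.00
(18) = 1.00
(19) = -20.00
(20) = 1.00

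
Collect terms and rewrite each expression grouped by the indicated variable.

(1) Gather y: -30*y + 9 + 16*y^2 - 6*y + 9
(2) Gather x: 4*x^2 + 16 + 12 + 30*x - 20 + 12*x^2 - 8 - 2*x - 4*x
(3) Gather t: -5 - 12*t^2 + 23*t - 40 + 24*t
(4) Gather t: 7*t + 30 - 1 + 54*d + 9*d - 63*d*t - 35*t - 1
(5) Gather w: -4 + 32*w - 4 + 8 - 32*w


(1) = 16*y^2 - 36*y + 18
(2) = 16*x^2 + 24*x
(3) = -12*t^2 + 47*t - 45
(4) = 63*d + t*(-63*d - 28) + 28
(5) = 0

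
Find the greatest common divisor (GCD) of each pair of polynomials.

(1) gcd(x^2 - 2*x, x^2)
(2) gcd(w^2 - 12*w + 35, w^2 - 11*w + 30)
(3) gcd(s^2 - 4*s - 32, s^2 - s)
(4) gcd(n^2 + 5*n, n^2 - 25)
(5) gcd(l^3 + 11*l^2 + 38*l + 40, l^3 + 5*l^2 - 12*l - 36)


(1) = gcd(x*(x - 2), x^2) = x
(2) = gcd((w - 7)*(w - 5), (w - 6)*(w - 5)) = w - 5
(3) = gcd((s - 8)*(s + 4), s*(s - 1)) = 1
(4) = n + 5
(5) = l + 2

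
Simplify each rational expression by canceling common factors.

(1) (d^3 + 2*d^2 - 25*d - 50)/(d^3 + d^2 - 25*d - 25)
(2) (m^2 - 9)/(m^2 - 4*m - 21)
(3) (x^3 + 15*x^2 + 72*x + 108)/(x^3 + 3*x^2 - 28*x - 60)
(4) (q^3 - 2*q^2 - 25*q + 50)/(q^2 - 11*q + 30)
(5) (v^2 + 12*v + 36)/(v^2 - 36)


(1) = (d + 2)/(d + 1)
(2) = (m - 3)/(m - 7)
(3) = (x^2 + 9*x + 18)/(x^2 - 3*x - 10)
(4) = (q^2 + 3*q - 10)/(q - 6)
(5) = (v + 6)/(v - 6)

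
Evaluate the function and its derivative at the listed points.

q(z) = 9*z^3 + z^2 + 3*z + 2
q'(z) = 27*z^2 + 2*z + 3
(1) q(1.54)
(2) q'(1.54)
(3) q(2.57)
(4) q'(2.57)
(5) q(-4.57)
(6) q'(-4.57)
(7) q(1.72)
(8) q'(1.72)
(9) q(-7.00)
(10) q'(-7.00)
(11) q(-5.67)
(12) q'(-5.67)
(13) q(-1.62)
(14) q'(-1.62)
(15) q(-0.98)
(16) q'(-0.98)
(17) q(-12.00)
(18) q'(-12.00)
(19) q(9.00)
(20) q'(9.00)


(1) = 41.86
(2) = 70.11
(3) = 169.09
(4) = 186.47
(5) = -849.82
(6) = 557.75
(7) = 55.91
(8) = 86.32
(9) = -3057.00
(10) = 1312.00
(11) = -1623.42
(12) = 859.68
(13) = -38.50
(14) = 70.62
(15) = -8.45
(16) = 26.97
(17) = -15442.00
(18) = 3867.00
(19) = 6671.00
(20) = 2208.00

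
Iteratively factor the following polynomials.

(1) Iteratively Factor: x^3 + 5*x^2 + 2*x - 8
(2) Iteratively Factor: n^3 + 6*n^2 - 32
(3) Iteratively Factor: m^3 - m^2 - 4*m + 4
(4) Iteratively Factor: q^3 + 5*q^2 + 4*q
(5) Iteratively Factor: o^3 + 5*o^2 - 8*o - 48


(1) = (x - 1)*(x^2 + 6*x + 8) = (x - 1)*(x + 4)*(x + 2)
(2) = (n + 4)*(n^2 + 2*n - 8) = (n - 2)*(n + 4)*(n + 4)
(3) = (m - 2)*(m^2 + m - 2) = (m - 2)*(m + 2)*(m - 1)
(4) = (q + 4)*(q^2 + q) = (q + 1)*(q + 4)*(q)
(5) = (o + 4)*(o^2 + o - 12) = (o - 3)*(o + 4)*(o + 4)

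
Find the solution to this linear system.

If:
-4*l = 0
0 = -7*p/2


Then:
l = 0
p = 0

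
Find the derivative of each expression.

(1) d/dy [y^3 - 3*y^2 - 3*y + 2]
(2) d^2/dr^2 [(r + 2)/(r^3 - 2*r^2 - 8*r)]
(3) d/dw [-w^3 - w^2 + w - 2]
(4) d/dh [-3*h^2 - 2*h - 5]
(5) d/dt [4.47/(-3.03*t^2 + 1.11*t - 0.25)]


(1) = 3*y^2 - 6*y - 3
(2) = 2*(3*r^2 - 12*r + 16)/(r^3*(r^3 - 12*r^2 + 48*r - 64))
(3) = -3*w^2 - 2*w + 1
(4) = -6*h - 2
(5) = (27.0882*t - 4.9617)/(3.03*t^2 - 1.11*t + 0.25)^2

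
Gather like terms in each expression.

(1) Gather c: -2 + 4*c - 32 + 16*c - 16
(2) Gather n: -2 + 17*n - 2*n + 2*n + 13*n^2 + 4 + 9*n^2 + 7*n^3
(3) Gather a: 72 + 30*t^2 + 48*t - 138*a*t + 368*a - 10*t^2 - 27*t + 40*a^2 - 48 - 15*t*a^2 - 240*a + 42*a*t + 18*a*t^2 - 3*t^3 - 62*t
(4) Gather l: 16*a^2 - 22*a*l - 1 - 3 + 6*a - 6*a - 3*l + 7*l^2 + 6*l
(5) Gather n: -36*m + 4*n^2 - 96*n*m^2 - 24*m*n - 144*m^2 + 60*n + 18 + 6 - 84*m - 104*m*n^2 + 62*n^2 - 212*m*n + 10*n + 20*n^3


(1) = 20*c - 50
(2) = 7*n^3 + 22*n^2 + 17*n + 2
(3) = a^2*(40 - 15*t) + a*(18*t^2 - 96*t + 128) - 3*t^3 + 20*t^2 - 41*t + 24
(4) = 16*a^2 + 7*l^2 + l*(3 - 22*a) - 4
(5) = -144*m^2 - 120*m + 20*n^3 + n^2*(66 - 104*m) + n*(-96*m^2 - 236*m + 70) + 24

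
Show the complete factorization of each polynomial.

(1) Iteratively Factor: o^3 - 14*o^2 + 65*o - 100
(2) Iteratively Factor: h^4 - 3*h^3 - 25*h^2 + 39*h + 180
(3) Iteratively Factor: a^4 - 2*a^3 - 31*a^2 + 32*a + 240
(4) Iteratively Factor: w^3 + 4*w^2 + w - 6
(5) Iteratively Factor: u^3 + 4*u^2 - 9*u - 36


(1) = (o - 4)*(o^2 - 10*o + 25) = (o - 5)*(o - 4)*(o - 5)
(2) = (h + 3)*(h^3 - 6*h^2 - 7*h + 60) = (h - 4)*(h + 3)*(h^2 - 2*h - 15) = (h - 5)*(h - 4)*(h + 3)*(h + 3)
(3) = (a - 4)*(a^3 + 2*a^2 - 23*a - 60) = (a - 4)*(a + 4)*(a^2 - 2*a - 15) = (a - 5)*(a - 4)*(a + 4)*(a + 3)
(4) = (w + 3)*(w^2 + w - 2) = (w - 1)*(w + 3)*(w + 2)
(5) = (u + 4)*(u^2 - 9) = (u + 3)*(u + 4)*(u - 3)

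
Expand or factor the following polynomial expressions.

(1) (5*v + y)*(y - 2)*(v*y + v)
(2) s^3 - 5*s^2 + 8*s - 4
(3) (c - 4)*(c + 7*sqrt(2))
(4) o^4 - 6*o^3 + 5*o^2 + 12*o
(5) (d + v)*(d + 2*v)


(1) = 5*v^2*y^2 - 5*v^2*y - 10*v^2 + v*y^3 - v*y^2 - 2*v*y
(2) = (s - 2)^2*(s - 1)
(3) = c^2 - 4*c + 7*sqrt(2)*c - 28*sqrt(2)
(4) = o*(o - 4)*(o - 3)*(o + 1)
(5) = d^2 + 3*d*v + 2*v^2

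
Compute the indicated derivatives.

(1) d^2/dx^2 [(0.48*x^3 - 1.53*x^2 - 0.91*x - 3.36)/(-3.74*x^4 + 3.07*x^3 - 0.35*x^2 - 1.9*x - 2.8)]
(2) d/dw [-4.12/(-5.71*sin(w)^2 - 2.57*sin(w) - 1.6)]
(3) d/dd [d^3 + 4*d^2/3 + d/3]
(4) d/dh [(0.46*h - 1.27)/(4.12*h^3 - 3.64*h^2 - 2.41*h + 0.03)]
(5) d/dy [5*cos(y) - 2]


(1) = (-13.428096*x^9 + 128.406168*x^8 + 51.111588*x^7 + 844.347166*x^6 - 1125.386106*x^5 + 34.016898*x^4 + 37.55475*x^3 - 467.8044*x^2 + 158.77176*x + 31.9816)/(52.313624*x^12 - 128.825796*x^11 + 120.434358*x^10 + 26.683097*x^9 - 2.126085*x^8 - 125.377935*x^7 + 129.458135*x^6 + 68.77935*x^5 - 5.2101*x^4 - 54.1754*x^3 + 38.556*x^2 + 44.688*x + 21.952)
(2) = -(47.0504*sin(w) + 10.5884)*cos(w)/(5.71*sin(w)^2 + 2.57*sin(w) + 1.6)^2
(3) = 3*d^2 + 8*d/3 + 1/3
(4) = (-3.7904*h^3 + 17.3716*h^2 - 9.2456*h - 3.0469)/(16.9744*h^6 - 29.9936*h^5 - 6.6088*h^4 + 17.792*h^3 + 5.5897*h^2 - 0.1446*h + 0.0009)
(5) = -5*sin(y)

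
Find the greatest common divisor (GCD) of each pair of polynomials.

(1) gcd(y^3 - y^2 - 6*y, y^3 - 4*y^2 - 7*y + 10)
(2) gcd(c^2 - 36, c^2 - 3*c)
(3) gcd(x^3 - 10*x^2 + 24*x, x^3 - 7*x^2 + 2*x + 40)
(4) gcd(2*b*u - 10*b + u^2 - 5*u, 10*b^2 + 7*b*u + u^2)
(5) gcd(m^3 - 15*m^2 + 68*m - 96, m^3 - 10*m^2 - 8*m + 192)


(1) = gcd(y*(y - 3)*(y + 2), (y - 5)*(y - 1)*(y + 2)) = y + 2
(2) = gcd((c - 6)*(c + 6), c*(c - 3)) = 1
(3) = x - 4
(4) = gcd((2*b + u)*(u - 5), (2*b + u)*(5*b + u)) = 2*b + u
(5) = m - 8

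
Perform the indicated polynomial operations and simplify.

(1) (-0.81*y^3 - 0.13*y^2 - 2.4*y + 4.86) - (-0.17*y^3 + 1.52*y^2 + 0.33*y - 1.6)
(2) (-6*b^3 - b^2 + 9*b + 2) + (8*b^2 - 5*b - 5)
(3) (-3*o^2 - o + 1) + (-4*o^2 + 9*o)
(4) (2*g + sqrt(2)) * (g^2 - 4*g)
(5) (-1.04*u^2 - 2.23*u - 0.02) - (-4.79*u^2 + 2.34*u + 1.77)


(1) = -0.64*y^3 - 1.65*y^2 - 2.73*y + 6.46
(2) = -6*b^3 + 7*b^2 + 4*b - 3
(3) = -7*o^2 + 8*o + 1
(4) = 2*g^3 - 8*g^2 + sqrt(2)*g^2 - 4*sqrt(2)*g
(5) = 3.75*u^2 - 4.57*u - 1.79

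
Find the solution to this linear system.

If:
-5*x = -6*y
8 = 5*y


Then:
x = 48/25
y = 8/5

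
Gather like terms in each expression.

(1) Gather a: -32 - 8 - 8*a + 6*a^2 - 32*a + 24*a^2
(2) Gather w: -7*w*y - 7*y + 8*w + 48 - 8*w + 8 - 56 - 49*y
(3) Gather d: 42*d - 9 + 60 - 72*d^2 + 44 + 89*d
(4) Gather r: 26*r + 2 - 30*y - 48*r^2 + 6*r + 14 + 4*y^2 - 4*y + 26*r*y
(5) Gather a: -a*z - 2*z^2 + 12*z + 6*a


(1) = 30*a^2 - 40*a - 40
(2) = -7*w*y - 56*y
(3) = -72*d^2 + 131*d + 95
(4) = -48*r^2 + r*(26*y + 32) + 4*y^2 - 34*y + 16
(5) = a*(6 - z) - 2*z^2 + 12*z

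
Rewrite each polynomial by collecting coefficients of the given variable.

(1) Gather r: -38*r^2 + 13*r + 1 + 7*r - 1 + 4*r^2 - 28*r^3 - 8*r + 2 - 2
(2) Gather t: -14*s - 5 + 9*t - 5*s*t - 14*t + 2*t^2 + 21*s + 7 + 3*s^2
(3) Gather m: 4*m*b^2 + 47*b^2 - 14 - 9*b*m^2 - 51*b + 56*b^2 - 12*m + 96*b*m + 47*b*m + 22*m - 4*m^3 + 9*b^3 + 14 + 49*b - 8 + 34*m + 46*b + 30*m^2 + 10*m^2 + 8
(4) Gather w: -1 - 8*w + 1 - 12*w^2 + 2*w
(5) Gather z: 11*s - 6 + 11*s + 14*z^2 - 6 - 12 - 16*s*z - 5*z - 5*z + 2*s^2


(1) = -28*r^3 - 34*r^2 + 12*r
(2) = 3*s^2 + 7*s + 2*t^2 + t*(-5*s - 5) + 2
(3) = 9*b^3 + 103*b^2 + 44*b - 4*m^3 + m^2*(40 - 9*b) + m*(4*b^2 + 143*b + 44)
(4) = -12*w^2 - 6*w
(5) = 2*s^2 + 22*s + 14*z^2 + z*(-16*s - 10) - 24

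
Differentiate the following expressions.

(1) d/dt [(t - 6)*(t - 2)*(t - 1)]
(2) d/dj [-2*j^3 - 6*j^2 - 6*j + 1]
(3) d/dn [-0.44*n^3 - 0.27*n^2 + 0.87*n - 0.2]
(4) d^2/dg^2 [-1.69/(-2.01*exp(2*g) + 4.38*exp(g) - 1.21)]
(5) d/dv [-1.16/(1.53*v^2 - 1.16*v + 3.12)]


(1) = 3*t^2 - 18*t + 20
(2) = -6*j^2 - 12*j - 6
(3) = -1.32*n^2 - 0.54*n + 0.87
(4) = ((7.4022 - 13.5876*exp(g))*(2.01*exp(2*g) - 4.38*exp(g) + 1.21) + 1.69*(4.02*exp(g) - 4.38)*(8.04*exp(g) - 8.76)*exp(g))*exp(g)/(2.01*exp(2*g) - 4.38*exp(g) + 1.21)^3
(5) = (3.5496*v - 1.3456)/(1.53*v^2 - 1.16*v + 3.12)^2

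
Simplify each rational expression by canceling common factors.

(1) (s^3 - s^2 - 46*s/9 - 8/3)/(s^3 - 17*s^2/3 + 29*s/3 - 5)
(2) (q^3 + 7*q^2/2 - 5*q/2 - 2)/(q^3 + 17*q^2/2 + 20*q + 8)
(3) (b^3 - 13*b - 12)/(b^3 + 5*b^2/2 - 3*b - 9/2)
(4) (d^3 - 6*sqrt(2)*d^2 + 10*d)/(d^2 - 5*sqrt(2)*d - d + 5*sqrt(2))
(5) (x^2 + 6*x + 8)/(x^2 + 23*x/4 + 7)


(1) = (9*s^2 + 18*s + 8)/(9*s^2 - 24*s + 15)
(2) = (q - 1)/(q + 4)
(3) = (2*b - 8)/(2*b - 3)
(4) = (d^2 - sqrt(2)*d)/(d - 1)
(5) = (4*x + 8)/(4*x + 7)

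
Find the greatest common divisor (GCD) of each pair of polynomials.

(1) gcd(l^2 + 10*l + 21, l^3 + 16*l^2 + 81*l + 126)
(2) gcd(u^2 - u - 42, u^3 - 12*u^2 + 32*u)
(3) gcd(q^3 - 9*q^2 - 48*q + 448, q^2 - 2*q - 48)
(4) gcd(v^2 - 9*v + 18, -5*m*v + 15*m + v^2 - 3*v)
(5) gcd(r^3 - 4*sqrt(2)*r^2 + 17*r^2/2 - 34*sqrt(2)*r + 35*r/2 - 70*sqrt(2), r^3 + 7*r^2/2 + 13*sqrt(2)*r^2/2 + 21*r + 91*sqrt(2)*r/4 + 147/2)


(1) = gcd((l + 3)*(l + 7), (l + 3)*(l + 6)*(l + 7)) = l^2 + 10*l + 21
(2) = 1
(3) = q - 8
(4) = gcd((v - 6)*(v - 3), (-5*m + v)*(v - 3)) = v - 3
(5) = gcd((r + 7/2)*(r + 5)*(r - 4*sqrt(2)), (r + 7/2)*(r + 3*sqrt(2))*(r + 7*sqrt(2)/2)) = r + 7/2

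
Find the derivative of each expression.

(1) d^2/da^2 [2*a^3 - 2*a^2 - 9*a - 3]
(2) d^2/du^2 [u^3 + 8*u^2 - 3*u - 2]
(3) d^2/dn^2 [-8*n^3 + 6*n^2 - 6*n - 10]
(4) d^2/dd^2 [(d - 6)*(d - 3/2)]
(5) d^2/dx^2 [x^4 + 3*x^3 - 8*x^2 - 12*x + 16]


(1) = 12*a - 4
(2) = 6*u + 16
(3) = 12 - 48*n
(4) = 2
(5) = 12*x^2 + 18*x - 16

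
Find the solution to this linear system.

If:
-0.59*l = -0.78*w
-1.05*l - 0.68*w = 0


Then:
l = 0.00
w = 0.00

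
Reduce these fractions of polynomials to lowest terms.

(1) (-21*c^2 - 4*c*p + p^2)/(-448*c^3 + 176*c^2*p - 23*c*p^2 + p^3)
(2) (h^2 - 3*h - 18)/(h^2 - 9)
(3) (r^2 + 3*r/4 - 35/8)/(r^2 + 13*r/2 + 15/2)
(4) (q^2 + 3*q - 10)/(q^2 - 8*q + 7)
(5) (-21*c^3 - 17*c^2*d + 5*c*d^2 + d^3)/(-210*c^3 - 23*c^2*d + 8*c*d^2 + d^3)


(1) = (3*c + p)/(64*c^2 - 16*c*p + p^2)
(2) = (h - 6)/(h - 3)
(3) = (8*r^2 + 6*r - 35)/(8*r^2 + 52*r + 60)
(4) = (q^2 + 3*q - 10)/(q^2 - 8*q + 7)
(5) = (3*c^2 + 2*c*d - d^2)/(30*c^2 - c*d - d^2)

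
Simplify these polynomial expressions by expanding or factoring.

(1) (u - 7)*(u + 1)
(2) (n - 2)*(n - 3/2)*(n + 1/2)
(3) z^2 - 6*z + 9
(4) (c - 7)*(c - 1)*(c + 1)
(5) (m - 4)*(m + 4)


(1) = u^2 - 6*u - 7
(2) = n^3 - 3*n^2 + 5*n/4 + 3/2
(3) = (z - 3)^2
(4) = c^3 - 7*c^2 - c + 7
(5) = m^2 - 16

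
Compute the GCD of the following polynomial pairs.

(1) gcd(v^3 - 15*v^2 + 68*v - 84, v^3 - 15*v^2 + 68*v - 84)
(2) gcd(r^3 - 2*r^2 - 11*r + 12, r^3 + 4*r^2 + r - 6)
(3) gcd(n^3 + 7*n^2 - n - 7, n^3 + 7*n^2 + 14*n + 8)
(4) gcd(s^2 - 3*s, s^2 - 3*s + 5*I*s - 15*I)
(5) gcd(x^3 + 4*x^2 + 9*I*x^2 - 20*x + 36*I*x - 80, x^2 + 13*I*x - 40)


(1) = v^3 - 15*v^2 + 68*v - 84
(2) = r^2 + 2*r - 3
(3) = n + 1
(4) = s - 3
(5) = x + 5*I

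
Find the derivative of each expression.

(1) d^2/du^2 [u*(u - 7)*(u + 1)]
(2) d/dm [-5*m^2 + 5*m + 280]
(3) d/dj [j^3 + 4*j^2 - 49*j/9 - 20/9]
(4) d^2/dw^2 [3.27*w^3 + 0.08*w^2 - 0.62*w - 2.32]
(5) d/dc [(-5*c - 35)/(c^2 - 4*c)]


(1) = 6*u - 12
(2) = 5 - 10*m
(3) = 3*j^2 + 8*j - 49/9
(4) = 19.62*w + 0.16
(5) = 5*(c^2 + 14*c - 28)/(c^2*(c^2 - 8*c + 16))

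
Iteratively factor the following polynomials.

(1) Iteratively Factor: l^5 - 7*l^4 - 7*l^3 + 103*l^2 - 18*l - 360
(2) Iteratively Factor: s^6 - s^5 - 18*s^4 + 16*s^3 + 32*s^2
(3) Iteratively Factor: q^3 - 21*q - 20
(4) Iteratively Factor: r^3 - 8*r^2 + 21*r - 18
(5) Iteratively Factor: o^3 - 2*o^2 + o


(1) = (l + 3)*(l^4 - 10*l^3 + 23*l^2 + 34*l - 120) = (l - 4)*(l + 3)*(l^3 - 6*l^2 - l + 30) = (l - 5)*(l - 4)*(l + 3)*(l^2 - l - 6) = (l - 5)*(l - 4)*(l + 2)*(l + 3)*(l - 3)
(2) = (s + 1)*(s^5 - 2*s^4 - 16*s^3 + 32*s^2) = s*(s + 1)*(s^4 - 2*s^3 - 16*s^2 + 32*s) = s^2*(s + 1)*(s^3 - 2*s^2 - 16*s + 32) = s^2*(s + 1)*(s + 4)*(s^2 - 6*s + 8) = s^2*(s - 2)*(s + 1)*(s + 4)*(s - 4)
(3) = (q + 1)*(q^2 - q - 20) = (q + 1)*(q + 4)*(q - 5)
(4) = (r - 3)*(r^2 - 5*r + 6) = (r - 3)^2*(r - 2)
(5) = (o)*(o^2 - 2*o + 1) = o*(o - 1)*(o - 1)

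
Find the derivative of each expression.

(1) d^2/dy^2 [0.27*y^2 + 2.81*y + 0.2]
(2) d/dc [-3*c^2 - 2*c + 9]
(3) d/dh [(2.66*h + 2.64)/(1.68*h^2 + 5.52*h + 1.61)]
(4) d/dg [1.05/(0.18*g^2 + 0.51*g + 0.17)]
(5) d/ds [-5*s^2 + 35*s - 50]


(1) = 0.540000000000000
(2) = -6*c - 2
(3) = (4.4688*h^2 + 14.6832*h - (2.66*h + 2.64)*(3.36*h + 5.52) + 4.2826)/(1.68*h^2 + 5.52*h + 1.61)^2
(4) = (-0.378*g - 0.5355)/(0.18*g^2 + 0.51*g + 0.17)^2
(5) = 35 - 10*s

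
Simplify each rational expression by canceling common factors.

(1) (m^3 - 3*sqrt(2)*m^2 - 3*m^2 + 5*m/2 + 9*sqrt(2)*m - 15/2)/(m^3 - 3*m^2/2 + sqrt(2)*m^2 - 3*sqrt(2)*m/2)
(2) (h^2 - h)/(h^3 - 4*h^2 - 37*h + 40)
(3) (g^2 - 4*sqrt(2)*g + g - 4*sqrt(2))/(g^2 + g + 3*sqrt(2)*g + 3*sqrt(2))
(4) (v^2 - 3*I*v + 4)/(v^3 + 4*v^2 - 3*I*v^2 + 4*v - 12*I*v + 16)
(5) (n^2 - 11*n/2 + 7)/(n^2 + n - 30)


(1) = (4*m^3 + m^2*(-12*sqrt(2) - 12) + m*(10 + 36*sqrt(2)) - 30)/(4*m^3 + m^2*(-6 + 4*sqrt(2)) - 6*sqrt(2)*m)
(2) = h/(h^2 - 3*h - 40)
(3) = (g - 4*sqrt(2))/(g + 3*sqrt(2))
(4) = 1/(v + 4)
(5) = (2*n^2 - 11*n + 14)/(2*n^2 + 2*n - 60)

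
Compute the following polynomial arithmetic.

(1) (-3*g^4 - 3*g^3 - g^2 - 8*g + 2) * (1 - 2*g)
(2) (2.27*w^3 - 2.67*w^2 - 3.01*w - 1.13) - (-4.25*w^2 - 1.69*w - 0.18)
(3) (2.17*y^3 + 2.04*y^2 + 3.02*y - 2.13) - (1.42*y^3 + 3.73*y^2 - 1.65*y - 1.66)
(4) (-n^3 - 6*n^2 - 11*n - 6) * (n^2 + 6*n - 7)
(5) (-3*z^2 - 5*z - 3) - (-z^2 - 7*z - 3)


(1) = 6*g^5 + 3*g^4 - g^3 + 15*g^2 - 12*g + 2
(2) = 2.27*w^3 + 1.58*w^2 - 1.32*w - 0.95
(3) = 0.75*y^3 - 1.69*y^2 + 4.67*y - 0.47
(4) = -n^5 - 12*n^4 - 40*n^3 - 30*n^2 + 41*n + 42
(5) = -2*z^2 + 2*z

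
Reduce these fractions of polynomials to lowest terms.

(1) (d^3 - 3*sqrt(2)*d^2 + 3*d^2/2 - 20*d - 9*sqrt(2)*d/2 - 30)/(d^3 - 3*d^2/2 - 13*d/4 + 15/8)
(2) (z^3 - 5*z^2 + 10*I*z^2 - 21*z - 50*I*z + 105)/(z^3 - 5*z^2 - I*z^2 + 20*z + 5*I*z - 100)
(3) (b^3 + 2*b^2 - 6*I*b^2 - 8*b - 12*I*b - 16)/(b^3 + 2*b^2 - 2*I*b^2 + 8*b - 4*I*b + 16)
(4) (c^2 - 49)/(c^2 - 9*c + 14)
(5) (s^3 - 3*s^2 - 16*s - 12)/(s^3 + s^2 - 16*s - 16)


(1) = (16*d^2 - 48*sqrt(2)*d - 320)/(16*d^2 - 48*d + 20)
(2) = (z^2 + 10*I*z - 21)/(z^2 - I*z + 20)
(3) = (b - 2*I)/(b + 2*I)
(4) = (c + 7)/(c - 2)
(5) = (s^2 - 4*s - 12)/(s^2 - 16)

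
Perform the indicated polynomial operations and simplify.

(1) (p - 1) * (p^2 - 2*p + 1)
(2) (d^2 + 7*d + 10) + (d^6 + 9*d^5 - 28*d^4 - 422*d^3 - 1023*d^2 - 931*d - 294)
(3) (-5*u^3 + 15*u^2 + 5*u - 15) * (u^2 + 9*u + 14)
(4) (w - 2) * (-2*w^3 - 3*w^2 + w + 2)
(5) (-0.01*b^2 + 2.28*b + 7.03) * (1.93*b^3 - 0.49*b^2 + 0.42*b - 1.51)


(1) = p^3 - 3*p^2 + 3*p - 1
(2) = d^6 + 9*d^5 - 28*d^4 - 422*d^3 - 1022*d^2 - 924*d - 284
(3) = -5*u^5 - 30*u^4 + 70*u^3 + 240*u^2 - 65*u - 210
(4) = -2*w^4 + w^3 + 7*w^2 - 4
(5) = -0.0193*b^5 + 4.4053*b^4 + 12.4465*b^3 - 2.472*b^2 - 0.4902*b - 10.6153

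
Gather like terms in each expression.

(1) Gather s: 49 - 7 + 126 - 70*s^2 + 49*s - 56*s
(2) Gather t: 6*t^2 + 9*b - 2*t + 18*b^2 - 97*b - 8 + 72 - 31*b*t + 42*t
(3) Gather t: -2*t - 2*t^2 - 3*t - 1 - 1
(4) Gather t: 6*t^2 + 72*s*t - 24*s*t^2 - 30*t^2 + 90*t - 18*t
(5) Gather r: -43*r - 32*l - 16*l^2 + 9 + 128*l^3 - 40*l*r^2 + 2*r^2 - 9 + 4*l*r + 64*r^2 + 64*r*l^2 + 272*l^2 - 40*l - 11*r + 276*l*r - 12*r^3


(1) = -70*s^2 - 7*s + 168
(2) = 18*b^2 - 88*b + 6*t^2 + t*(40 - 31*b) + 64
(3) = -2*t^2 - 5*t - 2
(4) = t^2*(-24*s - 24) + t*(72*s + 72)
(5) = 128*l^3 + 256*l^2 - 72*l - 12*r^3 + r^2*(66 - 40*l) + r*(64*l^2 + 280*l - 54)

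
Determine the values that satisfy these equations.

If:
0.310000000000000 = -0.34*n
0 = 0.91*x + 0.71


Then:
n = -0.91
x = -0.78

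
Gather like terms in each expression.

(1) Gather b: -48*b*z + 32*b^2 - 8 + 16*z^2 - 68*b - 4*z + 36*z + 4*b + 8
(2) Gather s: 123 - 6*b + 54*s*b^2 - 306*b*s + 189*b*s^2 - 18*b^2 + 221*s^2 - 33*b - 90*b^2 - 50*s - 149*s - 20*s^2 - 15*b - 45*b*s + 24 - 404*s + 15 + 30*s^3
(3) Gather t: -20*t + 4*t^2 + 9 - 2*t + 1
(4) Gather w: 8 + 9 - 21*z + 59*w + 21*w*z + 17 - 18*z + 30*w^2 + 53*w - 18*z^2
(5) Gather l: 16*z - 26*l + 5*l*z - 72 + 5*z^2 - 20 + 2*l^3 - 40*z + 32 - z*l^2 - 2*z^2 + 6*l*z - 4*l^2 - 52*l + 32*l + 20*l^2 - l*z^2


(1) = 32*b^2 + b*(-48*z - 64) + 16*z^2 + 32*z
(2) = -108*b^2 - 54*b + 30*s^3 + s^2*(189*b + 201) + s*(54*b^2 - 351*b - 603) + 162
(3) = 4*t^2 - 22*t + 10
(4) = 30*w^2 + w*(21*z + 112) - 18*z^2 - 39*z + 34
(5) = 2*l^3 + l^2*(16 - z) + l*(-z^2 + 11*z - 46) + 3*z^2 - 24*z - 60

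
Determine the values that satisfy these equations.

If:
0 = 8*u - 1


Then:
u = 1/8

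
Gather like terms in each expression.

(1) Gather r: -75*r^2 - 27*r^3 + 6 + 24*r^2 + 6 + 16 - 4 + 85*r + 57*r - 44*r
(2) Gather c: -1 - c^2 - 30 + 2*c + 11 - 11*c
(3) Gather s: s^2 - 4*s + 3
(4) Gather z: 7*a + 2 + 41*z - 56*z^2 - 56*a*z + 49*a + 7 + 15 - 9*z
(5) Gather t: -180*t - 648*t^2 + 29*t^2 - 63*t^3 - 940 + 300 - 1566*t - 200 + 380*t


(1) = -27*r^3 - 51*r^2 + 98*r + 24
(2) = -c^2 - 9*c - 20
(3) = s^2 - 4*s + 3
(4) = 56*a - 56*z^2 + z*(32 - 56*a) + 24
(5) = -63*t^3 - 619*t^2 - 1366*t - 840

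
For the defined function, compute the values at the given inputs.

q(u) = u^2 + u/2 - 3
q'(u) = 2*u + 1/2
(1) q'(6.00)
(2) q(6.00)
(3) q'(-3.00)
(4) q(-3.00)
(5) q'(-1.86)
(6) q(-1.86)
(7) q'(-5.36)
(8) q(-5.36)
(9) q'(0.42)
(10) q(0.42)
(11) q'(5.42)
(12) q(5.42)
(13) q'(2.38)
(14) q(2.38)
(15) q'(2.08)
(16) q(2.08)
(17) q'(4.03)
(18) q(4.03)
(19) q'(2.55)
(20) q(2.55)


(1) = 12.50
(2) = 36.00
(3) = -5.50
(4) = 4.50
(5) = -3.22
(6) = -0.47
(7) = -10.22
(8) = 23.05
(9) = 1.34
(10) = -2.61
(11) = 11.34
(12) = 29.09
(13) = 5.26
(14) = 3.85
(15) = 4.66
(16) = 2.37
(17) = 8.56
(18) = 15.26
(19) = 5.60
(20) = 4.78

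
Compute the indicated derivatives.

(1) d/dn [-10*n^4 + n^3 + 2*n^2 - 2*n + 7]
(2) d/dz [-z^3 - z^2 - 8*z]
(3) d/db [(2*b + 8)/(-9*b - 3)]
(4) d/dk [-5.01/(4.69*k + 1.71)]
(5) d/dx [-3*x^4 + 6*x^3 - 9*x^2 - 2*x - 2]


(1) = -40*n^3 + 3*n^2 + 4*n - 2
(2) = -3*z^2 - 2*z - 8
(3) = 22/(3*(9*b^2 + 6*b + 1))
(4) = 23.4969/(4.69*k + 1.71)^2
(5) = -12*x^3 + 18*x^2 - 18*x - 2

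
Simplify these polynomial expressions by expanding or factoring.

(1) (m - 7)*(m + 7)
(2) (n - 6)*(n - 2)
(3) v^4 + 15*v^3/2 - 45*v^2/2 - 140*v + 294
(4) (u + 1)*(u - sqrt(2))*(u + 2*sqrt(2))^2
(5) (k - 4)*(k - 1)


(1) = m^2 - 49
(2) = n^2 - 8*n + 12
(3) = (v - 7/2)*(v - 2)*(v + 6)*(v + 7)
(4) = u^4 + u^3 + 3*sqrt(2)*u^3 + 3*sqrt(2)*u^2 - 8*sqrt(2)*u - 8*sqrt(2)
(5) = k^2 - 5*k + 4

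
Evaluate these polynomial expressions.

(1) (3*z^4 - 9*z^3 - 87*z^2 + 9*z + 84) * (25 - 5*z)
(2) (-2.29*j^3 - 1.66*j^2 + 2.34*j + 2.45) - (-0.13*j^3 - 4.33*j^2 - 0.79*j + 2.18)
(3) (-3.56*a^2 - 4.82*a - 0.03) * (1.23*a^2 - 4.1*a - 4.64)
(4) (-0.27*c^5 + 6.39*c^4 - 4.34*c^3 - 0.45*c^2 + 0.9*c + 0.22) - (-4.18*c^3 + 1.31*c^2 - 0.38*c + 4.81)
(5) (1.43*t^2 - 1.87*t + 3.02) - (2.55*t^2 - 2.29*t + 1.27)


(1) = -15*z^5 + 120*z^4 + 210*z^3 - 2220*z^2 - 195*z + 2100
(2) = -2.16*j^3 + 2.67*j^2 + 3.13*j + 0.27
(3) = -4.3788*a^4 + 8.6674*a^3 + 36.2435*a^2 + 22.4878*a + 0.1392
(4) = -0.27*c^5 + 6.39*c^4 - 0.16*c^3 - 1.76*c^2 + 1.28*c - 4.59
(5) = -1.12*t^2 + 0.42*t + 1.75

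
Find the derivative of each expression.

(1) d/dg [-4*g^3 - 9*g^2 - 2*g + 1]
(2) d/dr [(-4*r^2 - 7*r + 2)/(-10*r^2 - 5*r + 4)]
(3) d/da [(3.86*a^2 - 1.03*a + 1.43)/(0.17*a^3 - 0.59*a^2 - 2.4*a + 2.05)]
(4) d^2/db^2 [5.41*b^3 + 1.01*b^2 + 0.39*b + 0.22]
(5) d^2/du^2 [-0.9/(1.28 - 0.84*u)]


(1) = -12*g^2 - 18*g - 2
(2) = 2*(-25*r^2 + 4*r - 9)/(100*r^4 + 100*r^3 - 55*r^2 - 40*r + 16)
(3) = (-0.6562*a^4 + 0.3502*a^3 - 10.601*a^2 + 17.5134*a + 1.3205)/(0.0289*a^6 - 0.2006*a^5 - 0.4679*a^4 + 3.529*a^3 + 3.341*a^2 - 9.84*a + 4.2025)
(4) = 32.46*b + 2.02
(5) = 1.27008/(0.84*u - 1.28)^3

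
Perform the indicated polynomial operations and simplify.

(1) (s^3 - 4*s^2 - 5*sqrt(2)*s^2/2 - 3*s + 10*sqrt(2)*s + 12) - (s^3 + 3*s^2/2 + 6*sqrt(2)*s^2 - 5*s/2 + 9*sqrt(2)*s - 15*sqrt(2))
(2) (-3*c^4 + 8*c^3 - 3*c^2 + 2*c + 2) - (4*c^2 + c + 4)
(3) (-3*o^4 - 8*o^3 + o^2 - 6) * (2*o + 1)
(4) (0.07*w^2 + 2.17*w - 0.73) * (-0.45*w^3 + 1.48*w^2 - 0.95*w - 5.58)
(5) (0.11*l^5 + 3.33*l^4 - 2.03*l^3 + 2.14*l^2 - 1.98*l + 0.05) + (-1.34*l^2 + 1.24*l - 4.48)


(1) = -17*sqrt(2)*s^2/2 - 11*s^2/2 - s/2 + sqrt(2)*s + 12 + 15*sqrt(2)
(2) = -3*c^4 + 8*c^3 - 7*c^2 + c - 2
(3) = -6*o^5 - 19*o^4 - 6*o^3 + o^2 - 12*o - 6
(4) = -0.0315*w^5 - 0.8729*w^4 + 3.4736*w^3 - 3.5325*w^2 - 11.4151*w + 4.0734
(5) = 0.11*l^5 + 3.33*l^4 - 2.03*l^3 + 0.8*l^2 - 0.74*l - 4.43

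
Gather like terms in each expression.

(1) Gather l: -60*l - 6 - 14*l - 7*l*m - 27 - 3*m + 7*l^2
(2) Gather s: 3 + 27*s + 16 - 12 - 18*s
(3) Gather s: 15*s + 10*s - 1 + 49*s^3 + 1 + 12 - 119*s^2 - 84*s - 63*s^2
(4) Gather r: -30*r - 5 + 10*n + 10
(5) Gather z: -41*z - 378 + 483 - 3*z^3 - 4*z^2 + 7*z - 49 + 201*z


(1) = 7*l^2 + l*(-7*m - 74) - 3*m - 33
(2) = 9*s + 7
(3) = 49*s^3 - 182*s^2 - 59*s + 12
(4) = 10*n - 30*r + 5
(5) = -3*z^3 - 4*z^2 + 167*z + 56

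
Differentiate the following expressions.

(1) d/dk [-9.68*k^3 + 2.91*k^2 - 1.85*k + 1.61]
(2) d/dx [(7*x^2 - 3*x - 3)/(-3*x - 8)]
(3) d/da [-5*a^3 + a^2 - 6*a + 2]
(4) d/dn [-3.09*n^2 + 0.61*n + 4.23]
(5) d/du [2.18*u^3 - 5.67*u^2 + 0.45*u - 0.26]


(1) = -29.04*k^2 + 5.82*k - 1.85
(2) = (-21*x^2 - 112*x + 15)/(9*x^2 + 48*x + 64)
(3) = -15*a^2 + 2*a - 6
(4) = 0.61 - 6.18*n
(5) = 6.54*u^2 - 11.34*u + 0.45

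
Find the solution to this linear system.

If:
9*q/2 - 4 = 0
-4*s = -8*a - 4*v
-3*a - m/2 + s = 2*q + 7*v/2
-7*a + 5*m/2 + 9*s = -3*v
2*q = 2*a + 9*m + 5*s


Then:
a = 1016/729
m = -784/729
q = 8/9
s = 1264/729
v = -256/243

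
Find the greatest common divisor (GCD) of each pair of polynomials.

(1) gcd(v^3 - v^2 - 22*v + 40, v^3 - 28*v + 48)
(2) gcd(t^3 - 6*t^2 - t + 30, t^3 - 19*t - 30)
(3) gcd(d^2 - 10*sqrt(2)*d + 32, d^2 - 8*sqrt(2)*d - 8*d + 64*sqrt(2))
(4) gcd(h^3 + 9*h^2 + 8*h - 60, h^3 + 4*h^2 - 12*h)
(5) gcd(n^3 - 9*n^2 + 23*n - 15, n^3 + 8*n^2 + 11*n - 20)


(1) = gcd((v - 4)*(v - 2)*(v + 5), (v - 4)*(v - 2)*(v + 6)) = v^2 - 6*v + 8
(2) = t^2 - 3*t - 10
(3) = d - 8*sqrt(2)
(4) = gcd((h - 2)*(h + 5)*(h + 6), h*(h - 2)*(h + 6)) = h^2 + 4*h - 12
(5) = n - 1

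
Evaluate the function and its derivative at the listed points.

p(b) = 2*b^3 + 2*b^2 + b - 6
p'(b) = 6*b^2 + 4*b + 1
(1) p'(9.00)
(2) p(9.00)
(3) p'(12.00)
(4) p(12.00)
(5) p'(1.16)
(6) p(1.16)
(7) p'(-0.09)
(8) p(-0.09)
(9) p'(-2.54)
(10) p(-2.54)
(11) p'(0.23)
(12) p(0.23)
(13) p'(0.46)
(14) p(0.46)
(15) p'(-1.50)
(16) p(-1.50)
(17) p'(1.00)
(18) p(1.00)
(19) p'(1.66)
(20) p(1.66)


(1) = 523.00
(2) = 1623.00
(3) = 913.00
(4) = 3750.00
(5) = 13.71
(6) = 0.97
(7) = 0.69
(8) = -6.08
(9) = 29.55
(10) = -28.41
(11) = 2.24
(12) = -5.64
(13) = 4.11
(14) = -4.92
(15) = 8.50
(16) = -9.75
(17) = 11.00
(18) = -1.00
(19) = 24.17
(20) = 10.32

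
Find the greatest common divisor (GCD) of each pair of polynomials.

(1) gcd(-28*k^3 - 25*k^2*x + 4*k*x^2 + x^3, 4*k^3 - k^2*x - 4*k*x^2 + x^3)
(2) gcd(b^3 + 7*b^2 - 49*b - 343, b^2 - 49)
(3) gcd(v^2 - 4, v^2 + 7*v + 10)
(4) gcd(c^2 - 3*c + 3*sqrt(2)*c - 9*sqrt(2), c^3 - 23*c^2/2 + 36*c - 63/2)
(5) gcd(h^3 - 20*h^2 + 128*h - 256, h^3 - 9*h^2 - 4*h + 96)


(1) = gcd((-4*k + x)*(k + x)*(7*k + x), (-4*k + x)*(-k + x)*(k + x)) = -4*k^2 - 3*k*x + x^2
(2) = b^2 - 49
(3) = v + 2
(4) = gcd((c - 3)*(c + 3*sqrt(2)), (c - 7)*(c - 3)*(c - 3/2)) = c - 3
(5) = gcd((h - 8)^2*(h - 4), (h - 8)*(h - 4)*(h + 3)) = h^2 - 12*h + 32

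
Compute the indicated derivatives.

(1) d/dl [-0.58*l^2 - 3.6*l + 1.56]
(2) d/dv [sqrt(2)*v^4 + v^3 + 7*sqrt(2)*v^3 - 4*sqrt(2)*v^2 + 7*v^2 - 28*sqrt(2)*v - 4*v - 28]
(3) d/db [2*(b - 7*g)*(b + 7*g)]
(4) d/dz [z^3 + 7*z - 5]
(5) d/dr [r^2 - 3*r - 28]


(1) = -1.16*l - 3.6
(2) = 4*sqrt(2)*v^3 + 3*v^2 + 21*sqrt(2)*v^2 - 8*sqrt(2)*v + 14*v - 28*sqrt(2) - 4
(3) = 4*b
(4) = 3*z^2 + 7
(5) = 2*r - 3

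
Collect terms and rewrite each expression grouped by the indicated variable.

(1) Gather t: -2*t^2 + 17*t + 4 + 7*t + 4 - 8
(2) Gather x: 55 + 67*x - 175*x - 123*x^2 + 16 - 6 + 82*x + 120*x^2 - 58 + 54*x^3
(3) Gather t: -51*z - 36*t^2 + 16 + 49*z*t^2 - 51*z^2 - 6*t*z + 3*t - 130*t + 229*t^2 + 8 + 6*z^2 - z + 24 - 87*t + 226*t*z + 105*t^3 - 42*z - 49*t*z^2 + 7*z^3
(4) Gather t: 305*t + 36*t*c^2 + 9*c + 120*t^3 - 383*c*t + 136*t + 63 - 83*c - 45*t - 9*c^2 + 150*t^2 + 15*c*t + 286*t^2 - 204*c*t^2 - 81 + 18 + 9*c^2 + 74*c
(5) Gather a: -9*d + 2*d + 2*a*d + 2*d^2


(1) = -2*t^2 + 24*t
(2) = 54*x^3 - 3*x^2 - 26*x + 7
(3) = 105*t^3 + t^2*(49*z + 193) + t*(-49*z^2 + 220*z - 214) + 7*z^3 - 45*z^2 - 94*z + 48
(4) = 120*t^3 + t^2*(436 - 204*c) + t*(36*c^2 - 368*c + 396)
(5) = 2*a*d + 2*d^2 - 7*d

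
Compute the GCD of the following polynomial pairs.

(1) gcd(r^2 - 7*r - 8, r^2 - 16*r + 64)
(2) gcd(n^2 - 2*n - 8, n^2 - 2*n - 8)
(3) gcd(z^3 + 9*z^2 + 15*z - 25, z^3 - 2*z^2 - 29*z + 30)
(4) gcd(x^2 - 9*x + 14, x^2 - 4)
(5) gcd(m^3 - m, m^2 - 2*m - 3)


(1) = r - 8
(2) = n^2 - 2*n - 8
(3) = z^2 + 4*z - 5
(4) = x - 2
(5) = gcd(m*(m - 1)*(m + 1), (m - 3)*(m + 1)) = m + 1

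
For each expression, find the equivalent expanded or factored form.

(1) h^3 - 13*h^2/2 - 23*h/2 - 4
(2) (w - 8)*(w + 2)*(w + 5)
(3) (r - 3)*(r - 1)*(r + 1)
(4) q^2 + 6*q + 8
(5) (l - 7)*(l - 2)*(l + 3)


(1) = (h - 8)*(h + 1/2)*(h + 1)
(2) = w^3 - w^2 - 46*w - 80
(3) = r^3 - 3*r^2 - r + 3
(4) = (q + 2)*(q + 4)
(5) = l^3 - 6*l^2 - 13*l + 42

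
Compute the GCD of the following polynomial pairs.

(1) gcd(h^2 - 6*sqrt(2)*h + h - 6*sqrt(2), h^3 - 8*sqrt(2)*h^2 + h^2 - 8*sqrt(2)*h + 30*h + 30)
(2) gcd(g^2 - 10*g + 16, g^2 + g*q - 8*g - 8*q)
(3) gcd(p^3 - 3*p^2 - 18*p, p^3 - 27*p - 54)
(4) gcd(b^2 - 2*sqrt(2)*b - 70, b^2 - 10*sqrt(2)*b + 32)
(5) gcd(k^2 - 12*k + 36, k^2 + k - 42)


(1) = gcd((h + 1)*(h - 6*sqrt(2)), (h + 1)*(h - 5*sqrt(2))*(h - 3*sqrt(2))) = h + 1
(2) = g - 8
(3) = p^2 - 3*p - 18
(4) = gcd((b - 7*sqrt(2))*(b + 5*sqrt(2)), (b - 8*sqrt(2))*(b - 2*sqrt(2))) = 1
(5) = gcd((k - 6)^2, (k - 6)*(k + 7)) = k - 6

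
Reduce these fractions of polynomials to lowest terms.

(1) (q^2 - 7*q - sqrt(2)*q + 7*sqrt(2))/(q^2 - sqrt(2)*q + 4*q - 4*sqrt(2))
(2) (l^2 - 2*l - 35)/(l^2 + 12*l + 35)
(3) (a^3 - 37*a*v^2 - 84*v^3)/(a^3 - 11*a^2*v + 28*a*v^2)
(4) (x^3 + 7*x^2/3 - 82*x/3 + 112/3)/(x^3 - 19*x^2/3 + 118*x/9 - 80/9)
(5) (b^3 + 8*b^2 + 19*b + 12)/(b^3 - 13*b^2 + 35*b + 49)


(1) = (q - 7)/(q + 4)
(2) = (l - 7)/(l + 7)
(3) = (-a^2 - 7*a*v - 12*v^2)/(-a^2 + 4*a*v)
(4) = (3*x + 21)/(3*x - 5)
(5) = (b^2 + 7*b + 12)/(b^2 - 14*b + 49)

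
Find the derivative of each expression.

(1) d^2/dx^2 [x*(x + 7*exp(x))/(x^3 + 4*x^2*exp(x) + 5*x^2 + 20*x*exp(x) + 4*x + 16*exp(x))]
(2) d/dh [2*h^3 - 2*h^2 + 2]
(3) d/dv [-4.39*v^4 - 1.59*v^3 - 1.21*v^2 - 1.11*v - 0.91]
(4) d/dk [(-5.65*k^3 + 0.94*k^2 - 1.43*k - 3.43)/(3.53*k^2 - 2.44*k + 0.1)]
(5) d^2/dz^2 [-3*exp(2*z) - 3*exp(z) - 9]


(1) = (2*x*(x + 7*exp(x))*(4*x^2*exp(x) + 3*x^2 + 28*x*exp(x) + 10*x + 36*exp(x) + 4)^2 + (7*x*exp(x) + 14*exp(x) + 2)*(x^3 + 4*x^2*exp(x) + 5*x^2 + 20*x*exp(x) + 4*x + 16*exp(x))^2 - 2*(x*(x + 7*exp(x))*(2*x^2*exp(x) + 18*x*exp(x) + 3*x + 32*exp(x) + 5) + x*(7*exp(x) + 1)*(4*x^2*exp(x) + 3*x^2 + 28*x*exp(x) + 10*x + 36*exp(x) + 4) + (x + 7*exp(x))*(4*x^2*exp(x) + 3*x^2 + 28*x*exp(x) + 10*x + 36*exp(x) + 4))*(x^3 + 4*x^2*exp(x) + 5*x^2 + 20*x*exp(x) + 4*x + 16*exp(x)))/(x^3 + 4*x^2*exp(x) + 5*x^2 + 20*x*exp(x) + 4*x + 16*exp(x))^3
(2) = 2*h*(3*h - 2)
(3) = -17.56*v^3 - 4.77*v^2 - 2.42*v - 1.11
(4) = (-19.9445*k^4 + 27.572*k^3 + 1.0593*k^2 + 24.4038*k - 8.5122)/(12.4609*k^4 - 17.2264*k^3 + 6.6596*k^2 - 0.488*k + 0.01)
(5) = (-12*exp(z) - 3)*exp(z)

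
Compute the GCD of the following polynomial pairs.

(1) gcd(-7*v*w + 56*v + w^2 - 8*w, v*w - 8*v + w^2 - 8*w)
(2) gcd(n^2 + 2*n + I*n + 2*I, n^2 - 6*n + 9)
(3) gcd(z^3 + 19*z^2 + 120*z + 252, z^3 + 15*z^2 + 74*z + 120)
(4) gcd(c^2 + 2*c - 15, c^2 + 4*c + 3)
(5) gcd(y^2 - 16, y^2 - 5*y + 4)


(1) = w - 8
(2) = gcd((n + 2)*(n + I), (n - 3)^2) = 1
(3) = z + 6
(4) = 1
(5) = gcd((y - 4)*(y + 4), (y - 4)*(y - 1)) = y - 4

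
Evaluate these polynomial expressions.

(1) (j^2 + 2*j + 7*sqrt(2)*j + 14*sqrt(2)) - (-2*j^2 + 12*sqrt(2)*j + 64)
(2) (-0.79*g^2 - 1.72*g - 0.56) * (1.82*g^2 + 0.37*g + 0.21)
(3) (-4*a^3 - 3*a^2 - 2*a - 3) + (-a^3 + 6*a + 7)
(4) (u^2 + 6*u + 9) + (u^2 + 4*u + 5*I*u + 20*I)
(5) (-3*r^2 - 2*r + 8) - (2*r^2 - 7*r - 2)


(1) = 3*j^2 - 5*sqrt(2)*j + 2*j - 64 + 14*sqrt(2)
(2) = -1.4378*g^4 - 3.4227*g^3 - 1.8215*g^2 - 0.5684*g - 0.1176
(3) = -5*a^3 - 3*a^2 + 4*a + 4
(4) = 2*u^2 + 10*u + 5*I*u + 9 + 20*I
(5) = -5*r^2 + 5*r + 10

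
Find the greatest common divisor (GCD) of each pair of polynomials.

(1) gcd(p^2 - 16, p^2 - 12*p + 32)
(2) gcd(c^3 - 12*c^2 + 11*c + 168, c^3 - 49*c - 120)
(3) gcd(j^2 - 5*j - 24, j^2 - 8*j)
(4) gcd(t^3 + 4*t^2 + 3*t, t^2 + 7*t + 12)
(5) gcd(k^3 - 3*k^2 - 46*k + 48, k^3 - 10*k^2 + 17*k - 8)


(1) = p - 4
(2) = c^2 - 5*c - 24
(3) = j - 8
(4) = gcd(t*(t + 1)*(t + 3), (t + 3)*(t + 4)) = t + 3
(5) = k^2 - 9*k + 8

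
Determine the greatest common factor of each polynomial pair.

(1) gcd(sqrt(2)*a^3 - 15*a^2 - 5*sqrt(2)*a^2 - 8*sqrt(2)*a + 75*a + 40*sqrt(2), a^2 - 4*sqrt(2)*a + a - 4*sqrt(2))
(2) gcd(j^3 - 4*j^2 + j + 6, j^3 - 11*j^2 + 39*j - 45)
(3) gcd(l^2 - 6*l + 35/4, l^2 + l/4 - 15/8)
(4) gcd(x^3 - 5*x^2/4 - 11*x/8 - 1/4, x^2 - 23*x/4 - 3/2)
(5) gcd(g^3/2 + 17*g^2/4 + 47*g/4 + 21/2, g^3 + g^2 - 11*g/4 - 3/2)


(1) = gcd((a - 5)*(a - 8*sqrt(2))*(sqrt(2)*a + 1), (a + 1)*(a - 4*sqrt(2))) = 1
(2) = gcd((j - 3)*(j - 2)*(j + 1), (j - 5)*(j - 3)^2) = j - 3
(3) = gcd((l - 7/2)*(l - 5/2), (l - 5/4)*(l + 3/2)) = 1
(4) = gcd((x - 2)*(x + 1/4)*(x + 1/2), (x - 6)*(x + 1/4)) = x + 1/4
(5) = g + 2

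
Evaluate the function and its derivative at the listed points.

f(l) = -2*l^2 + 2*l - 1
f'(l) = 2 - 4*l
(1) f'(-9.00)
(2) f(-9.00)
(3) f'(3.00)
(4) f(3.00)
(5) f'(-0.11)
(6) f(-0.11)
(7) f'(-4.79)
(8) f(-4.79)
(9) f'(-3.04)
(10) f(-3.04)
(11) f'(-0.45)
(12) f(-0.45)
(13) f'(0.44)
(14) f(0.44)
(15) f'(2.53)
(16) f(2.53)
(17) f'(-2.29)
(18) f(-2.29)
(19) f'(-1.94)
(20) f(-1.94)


(1) = 38.00
(2) = -181.00
(3) = -10.00
(4) = -13.00
(5) = 2.44
(6) = -1.24
(7) = 21.16
(8) = -56.47
(9) = 14.16
(10) = -25.56
(11) = 3.80
(12) = -2.31
(13) = 0.24
(14) = -0.51
(15) = -8.12
(16) = -8.74
(17) = 11.16
(18) = -16.07
(19) = 9.76
(20) = -12.41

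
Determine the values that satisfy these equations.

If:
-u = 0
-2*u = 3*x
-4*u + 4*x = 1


Then:
No Solution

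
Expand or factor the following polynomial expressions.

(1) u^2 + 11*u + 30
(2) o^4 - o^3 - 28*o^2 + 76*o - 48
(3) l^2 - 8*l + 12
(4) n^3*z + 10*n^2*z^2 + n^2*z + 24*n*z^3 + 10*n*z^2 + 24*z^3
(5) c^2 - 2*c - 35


(1) = (u + 5)*(u + 6)
(2) = (o - 4)*(o - 2)*(o - 1)*(o + 6)
(3) = (l - 6)*(l - 2)
(4) = (n + 4*z)*(n + 6*z)*(n*z + z)
(5) = (c - 7)*(c + 5)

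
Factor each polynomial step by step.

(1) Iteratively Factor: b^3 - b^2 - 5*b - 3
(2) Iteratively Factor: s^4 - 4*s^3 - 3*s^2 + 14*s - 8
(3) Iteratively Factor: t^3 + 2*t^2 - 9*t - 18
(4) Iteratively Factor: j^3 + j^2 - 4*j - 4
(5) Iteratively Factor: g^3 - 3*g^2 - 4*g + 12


(1) = (b + 1)*(b^2 - 2*b - 3) = (b + 1)^2*(b - 3)
(2) = (s - 4)*(s^3 - 3*s + 2) = (s - 4)*(s - 1)*(s^2 + s - 2) = (s - 4)*(s - 1)^2*(s + 2)
(3) = (t + 2)*(t^2 - 9) = (t + 2)*(t + 3)*(t - 3)
(4) = (j + 1)*(j^2 - 4) = (j - 2)*(j + 1)*(j + 2)
(5) = (g + 2)*(g^2 - 5*g + 6) = (g - 3)*(g + 2)*(g - 2)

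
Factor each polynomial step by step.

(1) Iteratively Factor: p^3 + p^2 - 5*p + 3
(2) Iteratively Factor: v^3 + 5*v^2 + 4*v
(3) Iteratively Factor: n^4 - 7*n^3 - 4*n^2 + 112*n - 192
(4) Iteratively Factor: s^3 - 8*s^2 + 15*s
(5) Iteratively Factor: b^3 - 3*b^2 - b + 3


(1) = (p - 1)*(p^2 + 2*p - 3) = (p - 1)*(p + 3)*(p - 1)
(2) = (v)*(v^2 + 5*v + 4) = v*(v + 4)*(v + 1)
(3) = (n - 4)*(n^3 - 3*n^2 - 16*n + 48) = (n - 4)*(n + 4)*(n^2 - 7*n + 12) = (n - 4)^2*(n + 4)*(n - 3)
(4) = (s - 3)*(s^2 - 5*s) = (s - 5)*(s - 3)*(s)
(5) = (b - 3)*(b^2 - 1) = (b - 3)*(b + 1)*(b - 1)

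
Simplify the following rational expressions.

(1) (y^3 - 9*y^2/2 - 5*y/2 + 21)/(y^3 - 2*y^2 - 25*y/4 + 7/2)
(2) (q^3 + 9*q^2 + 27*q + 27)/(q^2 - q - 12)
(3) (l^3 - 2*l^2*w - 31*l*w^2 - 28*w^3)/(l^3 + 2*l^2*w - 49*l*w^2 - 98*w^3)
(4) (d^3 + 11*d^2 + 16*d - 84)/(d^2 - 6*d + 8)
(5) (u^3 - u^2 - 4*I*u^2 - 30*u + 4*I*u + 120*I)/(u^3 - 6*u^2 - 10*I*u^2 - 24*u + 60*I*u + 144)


(1) = (2*y - 6)/(2*y - 1)
(2) = (q^2 + 6*q + 9)/(q - 4)
(3) = (l^2 + 5*l*w + 4*w^2)/(l^2 + 9*l*w + 14*w^2)
(4) = (d^2 + 13*d + 42)/(d - 4)
(5) = (u + 5)/(u - 6*I)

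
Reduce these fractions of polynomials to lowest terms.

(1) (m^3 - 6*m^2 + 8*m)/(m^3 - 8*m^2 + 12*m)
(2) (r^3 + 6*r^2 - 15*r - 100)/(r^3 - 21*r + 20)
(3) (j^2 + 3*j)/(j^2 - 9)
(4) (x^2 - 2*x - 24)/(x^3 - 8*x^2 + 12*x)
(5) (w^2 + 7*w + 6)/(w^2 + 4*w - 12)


(1) = (m - 4)/(m - 6)
(2) = (r + 5)/(r - 1)
(3) = j/(j - 3)
(4) = (x + 4)/(x^2 - 2*x)
(5) = (w + 1)/(w - 2)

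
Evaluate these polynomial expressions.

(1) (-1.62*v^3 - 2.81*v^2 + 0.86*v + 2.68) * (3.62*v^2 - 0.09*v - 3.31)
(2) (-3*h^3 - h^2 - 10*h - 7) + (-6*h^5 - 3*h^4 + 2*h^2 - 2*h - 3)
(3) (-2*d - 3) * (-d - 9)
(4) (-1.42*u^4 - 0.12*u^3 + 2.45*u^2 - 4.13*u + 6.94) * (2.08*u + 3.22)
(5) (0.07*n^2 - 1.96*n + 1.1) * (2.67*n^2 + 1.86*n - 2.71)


(1) = -5.8644*v^5 - 10.0264*v^4 + 8.7283*v^3 + 18.9253*v^2 - 3.0878*v - 8.8708
(2) = -6*h^5 - 3*h^4 - 3*h^3 + h^2 - 12*h - 10
(3) = 2*d^2 + 21*d + 27
(4) = -2.9536*u^5 - 4.822*u^4 + 4.7096*u^3 - 0.7014*u^2 + 1.1366*u + 22.3468
(5) = 0.1869*n^4 - 5.103*n^3 - 0.8983*n^2 + 7.3576*n - 2.981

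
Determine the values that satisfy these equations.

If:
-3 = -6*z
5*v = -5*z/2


Then:
v = -1/4
z = 1/2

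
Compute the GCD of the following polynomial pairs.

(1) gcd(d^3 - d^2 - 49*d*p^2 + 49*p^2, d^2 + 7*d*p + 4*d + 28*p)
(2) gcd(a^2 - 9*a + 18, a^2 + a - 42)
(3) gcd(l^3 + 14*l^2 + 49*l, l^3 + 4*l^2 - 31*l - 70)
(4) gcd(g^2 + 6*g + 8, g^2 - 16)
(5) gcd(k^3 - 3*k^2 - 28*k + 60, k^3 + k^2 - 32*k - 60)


(1) = gcd((d - 1)*(d - 7*p)*(d + 7*p), (d + 4)*(d + 7*p)) = d + 7*p
(2) = gcd((a - 6)*(a - 3), (a - 6)*(a + 7)) = a - 6
(3) = gcd(l*(l + 7)^2, (l - 5)*(l + 2)*(l + 7)) = l + 7
(4) = gcd((g + 2)*(g + 4), (g - 4)*(g + 4)) = g + 4
(5) = k^2 - k - 30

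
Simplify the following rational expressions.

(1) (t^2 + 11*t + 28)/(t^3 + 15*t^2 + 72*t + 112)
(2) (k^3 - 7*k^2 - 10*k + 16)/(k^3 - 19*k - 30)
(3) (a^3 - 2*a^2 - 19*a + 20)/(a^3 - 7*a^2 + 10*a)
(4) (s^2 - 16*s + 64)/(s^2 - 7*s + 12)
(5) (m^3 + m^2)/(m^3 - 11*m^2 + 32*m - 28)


(1) = 1/(t + 4)
(2) = (k^2 - 9*k + 8)/(k^2 - 2*k - 15)
(3) = (a^2 + 3*a - 4)/(a^2 - 2*a)
(4) = (s^2 - 16*s + 64)/(s^2 - 7*s + 12)
(5) = (m^3 + m^2)/(m^3 - 11*m^2 + 32*m - 28)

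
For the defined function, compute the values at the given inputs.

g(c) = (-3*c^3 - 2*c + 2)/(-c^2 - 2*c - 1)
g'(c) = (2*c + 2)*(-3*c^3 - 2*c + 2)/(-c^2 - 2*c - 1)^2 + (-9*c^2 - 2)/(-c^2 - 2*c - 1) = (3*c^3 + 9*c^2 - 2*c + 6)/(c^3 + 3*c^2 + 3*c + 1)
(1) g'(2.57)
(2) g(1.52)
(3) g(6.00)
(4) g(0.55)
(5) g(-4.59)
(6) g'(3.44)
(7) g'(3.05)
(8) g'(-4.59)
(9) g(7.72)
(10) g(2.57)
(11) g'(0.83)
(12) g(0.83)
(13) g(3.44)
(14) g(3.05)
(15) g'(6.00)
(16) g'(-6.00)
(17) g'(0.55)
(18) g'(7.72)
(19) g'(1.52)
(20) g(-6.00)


(1) = 2.44
(2) = 1.82
(3) = 13.43
(4) = -0.17
(5) = -23.38
(6) = 2.60
(7) = 2.54
(8) = 1.84
(9) = 18.33
(10) = 4.24
(11) = 2.00
(12) = 0.41
(13) = 6.44
(14) = 5.44
(15) = 2.82
(16) = 2.45
(17) = 2.18
(18) = 2.88
(19) = 2.14
(20) = -26.48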